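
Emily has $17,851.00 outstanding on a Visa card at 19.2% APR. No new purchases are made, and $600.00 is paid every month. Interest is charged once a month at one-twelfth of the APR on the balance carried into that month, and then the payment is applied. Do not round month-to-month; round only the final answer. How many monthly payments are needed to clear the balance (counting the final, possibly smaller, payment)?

41 months

Monthly rate r = 19.2%/12 = 1.6% = 0.016.
Recurrence: B ← B·(1+r) − $600.00.
Month 1: interest $285.62; balance after payment $17,536.62.
Month 2: interest $280.59; balance after payment $17,217.20.
Closed form: n = −ln(1 − rB₀/P)/ln(1+r) = −ln(0.52397)/ln(1.016) ≈ 40.717, so the balance reaches zero during payment 41.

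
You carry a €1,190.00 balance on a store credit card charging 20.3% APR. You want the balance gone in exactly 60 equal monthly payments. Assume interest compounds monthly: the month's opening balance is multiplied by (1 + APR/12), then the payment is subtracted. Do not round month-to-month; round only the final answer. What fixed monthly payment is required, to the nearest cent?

Monthly rate r = 20.3%/12 = 1.69167% = 0.0169167.
Level-payment amortization: P = B₀·r / (1 − (1+r)^(−n)) = 1190.00·0.0169167 / (1 − 1.01692^(−60)).
Denominator 1 − (1+r)^(−60) = 0.634507822.
P = 20.1308 / 0.634507822 ≈ 31.73.

€31.73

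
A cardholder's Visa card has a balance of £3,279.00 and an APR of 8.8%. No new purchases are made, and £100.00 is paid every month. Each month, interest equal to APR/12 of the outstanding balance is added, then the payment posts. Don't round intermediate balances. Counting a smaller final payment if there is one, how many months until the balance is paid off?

38 payments

Monthly rate r = 8.8%/12 = 0.733333% = 0.00733333.
Recurrence: B ← B·(1+r) − £100.00.
Month 1: interest £24.05; balance after payment £3,203.05.
Month 2: interest £23.49; balance after payment £3,126.54.
Closed form: n = −ln(1 − rB₀/P)/ln(1+r) = −ln(0.75954)/ln(1.00733) ≈ 37.643, so the balance reaches zero during payment 38.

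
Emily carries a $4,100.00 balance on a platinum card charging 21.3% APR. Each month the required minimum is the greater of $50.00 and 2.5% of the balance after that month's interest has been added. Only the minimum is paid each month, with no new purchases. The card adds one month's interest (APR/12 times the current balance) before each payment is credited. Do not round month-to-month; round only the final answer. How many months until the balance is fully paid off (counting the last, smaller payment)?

164 months

Monthly rate r = 21.3%/12 = 1.775% = 0.01775.
While 2.5% of the post-interest balance exceeds $50.00, each month B ← (B·(1+r))·(1 − 0.025), i.e. B shrinks by the factor (1+r)·0.975 = 0.99231.
This holds for months 1–96. Entering month 97 the balance is $1,953.32; 2.5% of the post-interest balance is now below $50.00, so the flat $50.00 minimum applies from here.
From month 97 a fixed $50.00 at rate r clears $1,953.32 in 68 more payments. Total: 96 + 68 = 164 months.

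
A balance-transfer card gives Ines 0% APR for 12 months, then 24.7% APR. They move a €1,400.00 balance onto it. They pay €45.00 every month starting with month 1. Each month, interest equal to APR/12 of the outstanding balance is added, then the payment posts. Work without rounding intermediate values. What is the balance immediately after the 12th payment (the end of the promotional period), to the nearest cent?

€860.00

Promo months 1–12 at r₀ = 0%/12 = 0; months 13+ at r₁ = 24.7%/12 = 0.0205833.
After month 12 (no interest yet): B = €1,400.00 − 12·€45.00 = €860.00.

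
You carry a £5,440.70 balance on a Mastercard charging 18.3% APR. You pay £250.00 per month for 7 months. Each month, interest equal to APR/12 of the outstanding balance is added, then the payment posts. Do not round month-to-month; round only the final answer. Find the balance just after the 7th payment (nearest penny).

Monthly rate r = 18.3%/12 = 1.525% = 0.01525.
Each month: B ← B·(1+r) − £250.00.
Month 1: interest £82.97; balance after payment £5,273.67.
Month 2: interest £80.42; balance after payment £5,104.09.
Month 3: interest £77.84; balance after payment £4,931.93.
Month 4: interest £75.21; balance after payment £4,757.14.
Month 5: interest £72.55; balance after payment £4,579.69.
Month 6: interest £69.84; balance after payment £4,399.53.
Month 7: interest £67.09; balance after payment £4,216.62.

£4,216.62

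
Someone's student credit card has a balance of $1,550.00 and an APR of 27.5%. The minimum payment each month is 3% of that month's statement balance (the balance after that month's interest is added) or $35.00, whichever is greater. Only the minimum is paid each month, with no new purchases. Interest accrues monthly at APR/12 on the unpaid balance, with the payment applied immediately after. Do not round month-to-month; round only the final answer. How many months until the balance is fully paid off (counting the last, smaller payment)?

Monthly rate r = 27.5%/12 = 2.29167% = 0.0229167.
While 3% of the post-interest balance exceeds $35.00, each month B ← (B·(1+r))·(1 − 0.03), i.e. B shrinks by the factor (1+r)·0.97 = 0.99223.
This holds for months 1–40. Entering month 41 the balance is $1,134.52; 3% of the post-interest balance is now below $35.00, so the flat $35.00 minimum applies from here.
From month 41 a fixed $35.00 at rate r clears $1,134.52 in 60 more payments. Total: 40 + 60 = 100 months.

100 months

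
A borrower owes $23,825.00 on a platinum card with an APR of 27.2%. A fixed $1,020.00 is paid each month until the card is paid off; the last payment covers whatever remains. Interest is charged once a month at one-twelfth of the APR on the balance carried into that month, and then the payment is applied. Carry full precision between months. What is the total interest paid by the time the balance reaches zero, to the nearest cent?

$10,483.53

Monthly rate r = 27.2%/12 = 2.26667% = 0.0226667.
Payoff takes n = ⌈−ln(1 − rB₀/P)/ln(1+r)⌉ = ⌈33.633⌉ = 34 payments; the last is $648.53.
Total paid = 33·$1,020.00 + $648.53 = $34,308.53.
Total interest = total paid − principal = $34,308.53 − $23,825.00 = $10,483.53.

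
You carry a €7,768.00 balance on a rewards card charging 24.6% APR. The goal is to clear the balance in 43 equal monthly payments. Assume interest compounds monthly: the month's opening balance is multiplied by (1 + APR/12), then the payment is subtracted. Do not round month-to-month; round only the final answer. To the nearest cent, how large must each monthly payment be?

€273.55

Monthly rate r = 24.6%/12 = 2.05% = 0.0205.
Level-payment amortization: P = B₀·r / (1 − (1+r)^(−n)) = 7768.00·0.0205 / (1 − 1.0205^(−43)).
Denominator 1 − (1+r)^(−43) = 0.58213056.
P = 159.244 / 0.58213056 ≈ 273.55.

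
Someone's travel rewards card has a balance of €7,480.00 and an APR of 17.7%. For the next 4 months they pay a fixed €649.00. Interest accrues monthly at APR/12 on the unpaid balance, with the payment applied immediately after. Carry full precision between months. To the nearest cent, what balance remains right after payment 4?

€5,277.18

Monthly rate r = 17.7%/12 = 1.475% = 0.01475.
Each month: B ← B·(1+r) − €649.00.
Month 1: interest €110.33; balance after payment €6,941.33.
Month 2: interest €102.38; balance after payment €6,394.71.
Month 3: interest €94.32; balance after payment €5,840.04.
Month 4: interest €86.14; balance after payment €5,277.18.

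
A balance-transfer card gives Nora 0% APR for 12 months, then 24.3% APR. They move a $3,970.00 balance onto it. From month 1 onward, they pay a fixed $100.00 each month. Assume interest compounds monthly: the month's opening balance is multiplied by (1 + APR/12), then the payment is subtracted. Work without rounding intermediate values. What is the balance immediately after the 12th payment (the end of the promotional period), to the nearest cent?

Promo months 1–12 at r₀ = 0%/12 = 0; months 13+ at r₁ = 24.3%/12 = 0.02025.
After month 12 (no interest yet): B = $3,970.00 − 12·$100.00 = $2,770.00.

$2,770.00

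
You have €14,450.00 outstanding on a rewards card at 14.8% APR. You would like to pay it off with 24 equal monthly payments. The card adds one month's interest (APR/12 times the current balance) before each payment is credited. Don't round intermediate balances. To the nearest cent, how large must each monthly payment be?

€699.26

Monthly rate r = 14.8%/12 = 1.23333% = 0.0123333.
Level-payment amortization: P = B₀·r / (1 − (1+r)^(−n)) = 14450.00·0.0123333 / (1 − 1.01233^(−24)).
Denominator 1 − (1+r)^(−24) = 0.254864753.
P = 178.217 / 0.254864753 ≈ 699.26.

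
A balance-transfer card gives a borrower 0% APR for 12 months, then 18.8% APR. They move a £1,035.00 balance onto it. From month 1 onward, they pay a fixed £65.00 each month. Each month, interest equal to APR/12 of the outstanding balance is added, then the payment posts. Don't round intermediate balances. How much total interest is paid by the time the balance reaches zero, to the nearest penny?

Promo months 1–12 at r₀ = 0%/12 = 0; months 13+ at r₁ = 18.8%/12 = 0.0156667.
After month 12 (no interest yet): B = £1,035.00 − 12·£65.00 = £255.00.
Then at r₁ with £65.00/mo: n₂ = −ln(1 − r₁·B/P)/ln(1+r₁) ≈ 4.08 → 5 more payments.
Total paid = 16·£65.00 + £5.27 = £1,045.27; interest = £1,045.27 − £1,035.00 = £10.27.

£10.27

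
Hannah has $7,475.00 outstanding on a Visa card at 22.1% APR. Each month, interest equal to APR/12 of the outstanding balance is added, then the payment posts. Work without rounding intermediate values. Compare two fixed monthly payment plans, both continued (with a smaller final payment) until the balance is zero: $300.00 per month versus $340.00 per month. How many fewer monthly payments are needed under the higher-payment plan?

Monthly rate r = 22.1%/12 = 1.84167% = 0.0184167.
At $300.00/mo: n = ⌈−ln(1 − rB₀/P)/ln(1+r)⌉ = 34 payments (last $196.19); total interest = total paid − $7,475.00 = $2,621.19.
At $340.00/mo: 29 payments (last $150.62); total interest $2,195.62.
Payments saved = 34 − 29 = 5.

5 fewer payments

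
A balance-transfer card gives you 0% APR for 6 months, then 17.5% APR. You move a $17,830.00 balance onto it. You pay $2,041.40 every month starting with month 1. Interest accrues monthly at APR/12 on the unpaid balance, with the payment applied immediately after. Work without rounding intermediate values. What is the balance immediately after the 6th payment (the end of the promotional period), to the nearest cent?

$5,581.60

Promo months 1–6 at r₀ = 0%/12 = 0; months 7+ at r₁ = 17.5%/12 = 0.0145833.
After month 6 (no interest yet): B = $17,830.00 − 6·$2,041.40 = $5,581.60.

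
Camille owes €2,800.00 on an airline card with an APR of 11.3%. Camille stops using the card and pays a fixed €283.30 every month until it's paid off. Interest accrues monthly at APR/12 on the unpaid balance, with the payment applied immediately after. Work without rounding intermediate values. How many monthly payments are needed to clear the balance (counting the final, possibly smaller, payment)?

Monthly rate r = 11.3%/12 = 0.941667% = 0.00941667.
Recurrence: B ← B·(1+r) − €283.30.
Month 1: interest €26.37; balance after payment €2,543.07.
Month 2: interest €23.95; balance after payment €2,283.71.
Closed form: n = −ln(1 − rB₀/P)/ln(1+r) = −ln(0.90693)/ln(1.00942) ≈ 10.423, so the balance reaches zero during payment 11.

11 payments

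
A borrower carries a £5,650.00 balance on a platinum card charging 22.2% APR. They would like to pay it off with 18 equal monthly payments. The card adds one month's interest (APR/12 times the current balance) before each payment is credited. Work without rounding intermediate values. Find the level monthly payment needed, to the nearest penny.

£371.91

Monthly rate r = 22.2%/12 = 1.85% = 0.0185.
Level-payment amortization: P = B₀·r / (1 − (1+r)^(−n)) = 5650.00·0.0185 / (1 − 1.0185^(−18)).
Denominator 1 − (1+r)^(−18) = 0.281045511.
P = 104.525 / 0.281045511 ≈ 371.91.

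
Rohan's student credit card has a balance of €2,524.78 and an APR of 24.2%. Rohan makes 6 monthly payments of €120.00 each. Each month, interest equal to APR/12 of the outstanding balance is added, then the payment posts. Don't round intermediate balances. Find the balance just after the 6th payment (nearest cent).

€2,088.81

Monthly rate r = 24.2%/12 = 2.01667% = 0.0201667.
Each month: B ← B·(1+r) − €120.00.
Month 1: interest €50.92; balance after payment €2,455.70.
Month 2: interest €49.52; balance after payment €2,385.22.
Month 3: interest €48.10; balance after payment €2,313.32.
Month 4: interest €46.65; balance after payment €2,239.97.
Month 5: interest €45.17; balance after payment €2,165.15.
Month 6: interest €43.66; balance after payment €2,088.81.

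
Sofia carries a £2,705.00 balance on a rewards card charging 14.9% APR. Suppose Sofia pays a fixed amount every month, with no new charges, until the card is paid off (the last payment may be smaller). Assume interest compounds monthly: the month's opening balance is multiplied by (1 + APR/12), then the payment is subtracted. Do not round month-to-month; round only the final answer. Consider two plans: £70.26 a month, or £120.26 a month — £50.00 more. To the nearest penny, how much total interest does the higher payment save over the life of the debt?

Monthly rate r = 14.9%/12 = 1.24167% = 0.0124167.
At £70.26/mo: n = ⌈−ln(1 − rB₀/P)/ln(1+r)⌉ = 53 payments (last £48.34); total interest = total paid − £2,705.00 = £996.86.
At £120.26/mo: 27 payments (last £65.18); total interest £486.94.
Interest saved = £996.86 − £486.94 = £509.92.

£509.92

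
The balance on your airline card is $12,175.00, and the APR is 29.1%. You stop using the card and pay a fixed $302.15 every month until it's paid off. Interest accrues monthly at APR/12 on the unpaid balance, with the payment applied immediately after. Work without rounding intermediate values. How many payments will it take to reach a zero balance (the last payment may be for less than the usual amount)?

158 months

Monthly rate r = 29.1%/12 = 2.425% = 0.02425.
Recurrence: B ← B·(1+r) − $302.15.
Month 1: interest $295.24; balance after payment $12,168.09.
Month 2: interest $295.08; balance after payment $12,161.02.
Closed form: n = −ln(1 − rB₀/P)/ln(1+r) = −ln(0.022857)/ln(1.02425) ≈ 157.696, so the balance reaches zero during payment 158.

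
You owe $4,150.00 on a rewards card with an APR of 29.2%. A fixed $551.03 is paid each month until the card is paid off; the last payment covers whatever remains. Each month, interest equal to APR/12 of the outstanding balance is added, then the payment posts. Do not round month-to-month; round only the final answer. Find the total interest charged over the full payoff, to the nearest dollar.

Monthly rate r = 29.2%/12 = 2.43333% = 0.0243333.
Payoff takes n = ⌈−ln(1 − rB₀/P)/ln(1+r)⌉ = ⌈8.420⌉ = 9 payments; the last is $233.15.
Total paid = 8·$551.03 + $233.15 = $4,641.39.
Total interest = total paid − principal = $4,641.39 − $4,150.00 = $491.39.

$491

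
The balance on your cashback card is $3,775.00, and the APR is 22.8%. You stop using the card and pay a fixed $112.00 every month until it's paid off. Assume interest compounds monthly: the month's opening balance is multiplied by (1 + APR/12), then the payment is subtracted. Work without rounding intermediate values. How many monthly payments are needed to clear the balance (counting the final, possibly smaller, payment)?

55 months

Monthly rate r = 22.8%/12 = 1.9% = 0.019.
Recurrence: B ← B·(1+r) − $112.00.
Month 1: interest $71.72; balance after payment $3,734.72.
Month 2: interest $70.96; balance after payment $3,693.68.
Closed form: n = −ln(1 − rB₀/P)/ln(1+r) = −ln(0.3596)/ln(1.019) ≈ 54.340, so the balance reaches zero during payment 55.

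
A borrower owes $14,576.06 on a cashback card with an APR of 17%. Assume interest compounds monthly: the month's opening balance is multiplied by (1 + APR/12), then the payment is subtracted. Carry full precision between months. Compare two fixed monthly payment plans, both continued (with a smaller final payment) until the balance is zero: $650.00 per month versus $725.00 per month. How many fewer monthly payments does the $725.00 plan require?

4 fewer payments

Monthly rate r = 17%/12 = 1.41667% = 0.0141667.
At $650.00/mo: n = ⌈−ln(1 − rB₀/P)/ln(1+r)⌉ = 28 payments (last $113.66); total interest = total paid − $14,576.06 = $3,087.60.
At $725.00/mo: 24 payments (last $602.35); total interest $2,701.29.
Payments saved = 28 − 24 = 4.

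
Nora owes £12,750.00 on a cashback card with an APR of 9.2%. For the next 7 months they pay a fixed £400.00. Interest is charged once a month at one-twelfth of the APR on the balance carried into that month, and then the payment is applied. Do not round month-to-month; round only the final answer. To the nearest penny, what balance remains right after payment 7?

Monthly rate r = 9.2%/12 = 0.766667% = 0.00766667.
Each month: B ← B·(1+r) − £400.00.
Month 1: interest £97.75; balance after payment £12,447.75.
Month 2: interest £95.43; balance after payment £12,143.18.
Month 3: interest £93.10; balance after payment £11,836.28.
Month 4: interest £90.74; balance after payment £11,527.03.
Month 5: interest £88.37; balance after payment £11,215.40.
Month 6: interest £85.98; balance after payment £10,901.38.
Month 7: interest £83.58; balance after payment £10,584.96.

£10,584.96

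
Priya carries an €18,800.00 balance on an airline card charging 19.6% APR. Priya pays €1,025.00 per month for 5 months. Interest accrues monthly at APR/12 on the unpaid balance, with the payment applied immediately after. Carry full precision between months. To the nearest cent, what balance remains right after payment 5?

Monthly rate r = 19.6%/12 = 1.63333% = 0.0163333.
Each month: B ← B·(1+r) − €1,025.00.
Month 1: interest €307.07; balance after payment €18,082.07.
Month 2: interest €295.34; balance after payment €17,352.41.
Month 3: interest €283.42; balance after payment €16,610.83.
Month 4: interest €271.31; balance after payment €15,857.14.
Month 5: interest €259.00; balance after payment €15,091.14.

€15,091.14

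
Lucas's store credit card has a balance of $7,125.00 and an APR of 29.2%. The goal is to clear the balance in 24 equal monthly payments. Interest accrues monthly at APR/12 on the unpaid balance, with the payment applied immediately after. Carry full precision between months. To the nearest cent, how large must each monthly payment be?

$395.45

Monthly rate r = 29.2%/12 = 2.43333% = 0.0243333.
Level-payment amortization: P = B₀·r / (1 − (1+r)^(−n)) = 7125.00·0.0243333 / (1 − 1.02433^(−24)).
Denominator 1 − (1+r)^(−24) = 0.438423835.
P = 173.375 / 0.438423835 ≈ 395.45.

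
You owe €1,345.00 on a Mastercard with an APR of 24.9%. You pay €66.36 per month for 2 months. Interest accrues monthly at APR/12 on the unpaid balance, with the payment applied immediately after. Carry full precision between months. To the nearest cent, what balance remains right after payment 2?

€1,267.30

Monthly rate r = 24.9%/12 = 2.075% = 0.02075.
Each month: B ← B·(1+r) − €66.36.
Month 1: interest €27.91; balance after payment €1,306.55.
Month 2: interest €27.11; balance after payment €1,267.30.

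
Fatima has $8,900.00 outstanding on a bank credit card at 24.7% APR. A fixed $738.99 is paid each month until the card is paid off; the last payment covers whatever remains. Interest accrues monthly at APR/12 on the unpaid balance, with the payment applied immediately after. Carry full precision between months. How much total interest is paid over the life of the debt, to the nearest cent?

$1,432.86

Monthly rate r = 24.7%/12 = 2.05833% = 0.0205833.
Payoff takes n = ⌈−ln(1 − rB₀/P)/ln(1+r)⌉ = ⌈13.982⌉ = 14 payments; the last is $725.99.
Total paid = 13·$738.99 + $725.99 = $10,332.86.
Total interest = total paid − principal = $10,332.86 − $8,900.00 = $1,432.86.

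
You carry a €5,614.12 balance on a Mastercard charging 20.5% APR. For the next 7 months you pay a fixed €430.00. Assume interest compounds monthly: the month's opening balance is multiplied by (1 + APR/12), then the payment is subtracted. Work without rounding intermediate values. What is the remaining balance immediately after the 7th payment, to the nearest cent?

€3,152.15

Monthly rate r = 20.5%/12 = 1.70833% = 0.0170833.
Each month: B ← B·(1+r) − €430.00.
Month 1: interest €95.91; balance after payment €5,280.03.
Month 2: interest €90.20; balance after payment €4,940.23.
Month 3: interest €84.40; balance after payment €4,594.62.
Month 4: interest €78.49; balance after payment €4,243.12.
Month 5: interest €72.49; balance after payment €3,885.60.
Month 6: interest €66.38; balance after payment €3,521.98.
Month 7: interest €60.17; balance after payment €3,152.15.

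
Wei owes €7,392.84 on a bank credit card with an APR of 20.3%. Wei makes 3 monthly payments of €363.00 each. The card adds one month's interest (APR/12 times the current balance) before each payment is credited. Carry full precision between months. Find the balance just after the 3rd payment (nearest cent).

€6,666.88

Monthly rate r = 20.3%/12 = 1.69167% = 0.0169167.
Each month: B ← B·(1+r) − €363.00.
Month 1: interest €125.06; balance after payment €7,154.90.
Month 2: interest €121.04; balance after payment €6,912.94.
Month 3: interest €116.94; balance after payment €6,666.88.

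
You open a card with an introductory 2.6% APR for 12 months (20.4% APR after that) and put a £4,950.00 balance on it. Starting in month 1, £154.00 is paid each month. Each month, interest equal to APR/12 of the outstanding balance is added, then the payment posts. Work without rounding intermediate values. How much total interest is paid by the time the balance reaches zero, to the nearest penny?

Promo months 1–12 at r₀ = 2.6%/12 = 0.00216667; months 13+ at r₁ = 20.4%/12 = 0.017.
After month 12: iterate B ← B·(1+r₀) − £154.00 for 12 months → £3,210.06.
Then at r₁ with £154.00/mo: n₂ = −ln(1 − r₁·B/P)/ln(1+r₁) ≈ 25.95 → 26 more payments.
Total paid = 37·£154.00 + £146.97 = £5,844.97; interest = £5,844.97 − £4,950.00 = £894.97.

£894.97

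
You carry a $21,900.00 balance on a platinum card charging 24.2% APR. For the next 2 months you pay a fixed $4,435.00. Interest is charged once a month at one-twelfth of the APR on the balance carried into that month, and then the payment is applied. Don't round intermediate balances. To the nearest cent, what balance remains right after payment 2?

Monthly rate r = 24.2%/12 = 2.01667% = 0.0201667.
Each month: B ← B·(1+r) − $4,435.00.
Month 1: interest $441.65; balance after payment $17,906.65.
Month 2: interest $361.12; balance after payment $13,832.77.

$13,832.77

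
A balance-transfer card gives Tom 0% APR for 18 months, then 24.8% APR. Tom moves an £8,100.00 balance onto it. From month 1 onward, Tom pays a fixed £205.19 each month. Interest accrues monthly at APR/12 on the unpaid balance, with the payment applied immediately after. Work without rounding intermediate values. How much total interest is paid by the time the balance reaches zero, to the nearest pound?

£1,479

Promo months 1–18 at r₀ = 0%/12 = 0; months 19+ at r₁ = 24.8%/12 = 0.0206667.
After month 18 (no interest yet): B = £8,100.00 − 18·£205.19 = £4,406.58.
Then at r₁ with £205.19/mo: n₂ = −ln(1 − r₁·B/P)/ln(1+r₁) ≈ 28.68 → 29 more payments.
Total paid = 46·£205.19 + £140.00 = £9,578.74; interest = £9,578.74 − £8,100.00 = £1,478.74.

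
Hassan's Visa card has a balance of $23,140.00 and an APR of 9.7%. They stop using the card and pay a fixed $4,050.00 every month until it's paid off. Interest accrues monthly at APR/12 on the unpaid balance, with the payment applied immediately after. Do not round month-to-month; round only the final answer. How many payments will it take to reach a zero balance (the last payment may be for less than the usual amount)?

Monthly rate r = 9.7%/12 = 0.808333% = 0.00808333.
Recurrence: B ← B·(1+r) − $4,050.00.
Month 1: interest $187.05; balance after payment $19,277.05.
Month 2: interest $155.82; balance after payment $15,382.87.
Month 3: interest $124.34; balance after payment $11,457.22.
Month 4: interest $92.61; balance after payment $7,499.83.
Month 5: interest $60.62; balance after payment $3,510.45.
Month 6: interest $28.38; balance after payment $0.00.

6 payments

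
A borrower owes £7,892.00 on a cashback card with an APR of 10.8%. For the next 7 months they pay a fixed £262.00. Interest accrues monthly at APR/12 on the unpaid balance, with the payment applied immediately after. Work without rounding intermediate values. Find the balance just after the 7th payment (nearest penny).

Monthly rate r = 10.8%/12 = 0.9% = 0.009.
Each month: B ← B·(1+r) − £262.00.
Month 1: interest £71.03; balance after payment £7,701.03.
Month 2: interest £69.31; balance after payment £7,508.34.
Month 3: interest £67.58; balance after payment £7,313.91.
Month 4: interest £65.83; balance after payment £7,117.74.
Month 5: interest £64.06; balance after payment £6,919.80.
Month 6: interest £62.28; balance after payment £6,720.08.
Month 7: interest £60.48; balance after payment £6,518.56.

£6,518.56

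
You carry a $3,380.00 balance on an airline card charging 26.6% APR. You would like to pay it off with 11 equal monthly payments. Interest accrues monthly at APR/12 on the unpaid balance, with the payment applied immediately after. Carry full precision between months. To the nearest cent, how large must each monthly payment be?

Monthly rate r = 26.6%/12 = 2.21667% = 0.0221667.
Level-payment amortization: P = B₀·r / (1 − (1+r)^(−n)) = 3380.00·0.0221667 / (1 − 1.02217^(−11)).
Denominator 1 − (1+r)^(−11) = 0.214292059.
P = 74.9233 / 0.214292059 ≈ 349.63.

$349.63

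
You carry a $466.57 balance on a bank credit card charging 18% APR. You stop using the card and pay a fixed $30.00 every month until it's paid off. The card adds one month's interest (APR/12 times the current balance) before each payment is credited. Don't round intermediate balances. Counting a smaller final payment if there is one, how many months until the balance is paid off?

18 payments

Monthly rate r = 18%/12 = 1.5% = 0.015.
Recurrence: B ← B·(1+r) − $30.00.
Month 1: interest $7.00; balance after payment $443.57.
Month 2: interest $6.65; balance after payment $420.22.
Closed form: n = −ln(1 − rB₀/P)/ln(1+r) = −ln(0.76672)/ln(1.015) ≈ 17.842, so the balance reaches zero during payment 18.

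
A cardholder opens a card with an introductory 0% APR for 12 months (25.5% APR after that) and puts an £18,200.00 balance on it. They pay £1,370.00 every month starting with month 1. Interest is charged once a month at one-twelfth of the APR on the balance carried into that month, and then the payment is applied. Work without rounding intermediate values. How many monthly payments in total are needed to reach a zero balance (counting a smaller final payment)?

Promo months 1–12 at r₀ = 0%/12 = 0; months 13+ at r₁ = 25.5%/12 = 0.02125.
After month 12 (no interest yet): B = £18,200.00 − 12·£1,370.00 = £1,760.00.
Then at r₁ with £1,370.00/mo: n₂ = −ln(1 − r₁·B/P)/ln(1+r₁) ≈ 1.32 → 2 more payments.

14 months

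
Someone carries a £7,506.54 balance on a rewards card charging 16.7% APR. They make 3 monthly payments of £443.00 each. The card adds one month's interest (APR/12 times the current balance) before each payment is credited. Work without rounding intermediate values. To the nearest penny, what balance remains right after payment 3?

Monthly rate r = 16.7%/12 = 1.39167% = 0.0139167.
Each month: B ← B·(1+r) − £443.00.
Month 1: interest £104.47; balance after payment £7,168.01.
Month 2: interest £99.75; balance after payment £6,824.76.
Month 3: interest £94.98; balance after payment £6,476.74.

£6,476.74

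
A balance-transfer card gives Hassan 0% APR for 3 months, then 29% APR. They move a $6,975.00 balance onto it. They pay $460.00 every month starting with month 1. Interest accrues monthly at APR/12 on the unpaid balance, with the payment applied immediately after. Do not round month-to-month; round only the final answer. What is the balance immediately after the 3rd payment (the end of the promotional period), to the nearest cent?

$5,595.00

Promo months 1–3 at r₀ = 0%/12 = 0; months 4+ at r₁ = 29%/12 = 0.0241667.
After month 3 (no interest yet): B = $6,975.00 − 3·$460.00 = $5,595.00.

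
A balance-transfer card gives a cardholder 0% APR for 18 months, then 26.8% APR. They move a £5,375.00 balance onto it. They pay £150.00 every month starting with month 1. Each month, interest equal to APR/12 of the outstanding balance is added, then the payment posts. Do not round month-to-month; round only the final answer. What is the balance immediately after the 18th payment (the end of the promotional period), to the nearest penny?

£2,675.00

Promo months 1–18 at r₀ = 0%/12 = 0; months 19+ at r₁ = 26.8%/12 = 0.0223333.
After month 18 (no interest yet): B = £5,375.00 − 18·£150.00 = £2,675.00.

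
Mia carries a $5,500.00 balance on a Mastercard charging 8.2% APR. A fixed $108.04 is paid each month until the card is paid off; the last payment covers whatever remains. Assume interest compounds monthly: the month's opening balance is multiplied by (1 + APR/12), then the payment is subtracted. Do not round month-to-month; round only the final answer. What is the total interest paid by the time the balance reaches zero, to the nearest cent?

$1,282.28

Monthly rate r = 8.2%/12 = 0.683333% = 0.00683333.
Payoff takes n = ⌈−ln(1 − rB₀/P)/ln(1+r)⌉ = ⌈62.775⌉ = 63 payments; the last is $83.80.
Total paid = 62·$108.04 + $83.80 = $6,782.28.
Total interest = total paid − principal = $6,782.28 − $5,500.00 = $1,282.28.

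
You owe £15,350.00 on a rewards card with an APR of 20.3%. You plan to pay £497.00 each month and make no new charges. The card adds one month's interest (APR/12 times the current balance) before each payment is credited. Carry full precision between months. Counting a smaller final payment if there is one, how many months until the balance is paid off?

Monthly rate r = 20.3%/12 = 1.69167% = 0.0169167.
Recurrence: B ← B·(1+r) − £497.00.
Month 1: interest £259.67; balance after payment £15,112.67.
Month 2: interest £255.66; balance after payment £14,871.33.
Closed form: n = −ln(1 − rB₀/P)/ln(1+r) = −ln(0.47752)/ln(1.01692) ≈ 44.062, so the balance reaches zero during payment 45.

45 payments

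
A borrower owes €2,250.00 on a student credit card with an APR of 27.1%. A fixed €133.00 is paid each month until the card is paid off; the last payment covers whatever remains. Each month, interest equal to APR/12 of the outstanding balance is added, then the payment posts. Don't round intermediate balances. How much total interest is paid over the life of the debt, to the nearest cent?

Monthly rate r = 27.1%/12 = 2.25833% = 0.0225833.
Payoff takes n = ⌈−ln(1 − rB₀/P)/ln(1+r)⌉ = ⌈21.554⌉ = 22 payments; the last is €74.05.
Total paid = 21·€133.00 + €74.05 = €2,867.05.
Total interest = total paid − principal = €2,867.05 − €2,250.00 = €617.05.

€617.05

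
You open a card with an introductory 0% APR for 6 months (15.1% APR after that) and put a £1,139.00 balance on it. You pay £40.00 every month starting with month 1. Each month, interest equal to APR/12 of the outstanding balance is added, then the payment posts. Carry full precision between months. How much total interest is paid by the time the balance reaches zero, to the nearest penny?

Promo months 1–6 at r₀ = 0%/12 = 0; months 7+ at r₁ = 15.1%/12 = 0.0125833.
After month 6 (no interest yet): B = £1,139.00 − 6·£40.00 = £899.00.
Then at r₁ with £40.00/mo: n₂ = −ln(1 − r₁·B/P)/ln(1+r₁) ≈ 26.58 → 27 more payments.
Total paid = 32·£40.00 + £23.38 = £1,303.38; interest = £1,303.38 − £1,139.00 = £164.38.

£164.38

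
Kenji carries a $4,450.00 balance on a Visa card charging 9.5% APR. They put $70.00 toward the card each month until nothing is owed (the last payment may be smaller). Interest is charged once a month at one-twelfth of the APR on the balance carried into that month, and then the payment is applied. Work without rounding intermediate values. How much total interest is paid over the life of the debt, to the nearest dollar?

$1,761

Monthly rate r = 9.5%/12 = 0.791667% = 0.00791667.
Payoff takes n = ⌈−ln(1 − rB₀/P)/ln(1+r)⌉ = ⌈88.735⌉ = 89 payments; the last is $51.48.
Total paid = 88·$70.00 + $51.48 = $6,211.48.
Total interest = total paid − principal = $6,211.48 − $4,450.00 = $1,761.48.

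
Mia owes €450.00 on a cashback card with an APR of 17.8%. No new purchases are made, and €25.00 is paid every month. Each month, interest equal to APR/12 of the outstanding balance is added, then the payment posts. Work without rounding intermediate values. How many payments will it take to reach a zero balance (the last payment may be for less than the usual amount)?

22 months

Monthly rate r = 17.8%/12 = 1.48333% = 0.0148333.
Recurrence: B ← B·(1+r) − €25.00.
Month 1: interest €6.67; balance after payment €431.68.
Month 2: interest €6.40; balance after payment €413.08.
Closed form: n = −ln(1 − rB₀/P)/ln(1+r) = −ln(0.733)/ln(1.01483) ≈ 21.095, so the balance reaches zero during payment 22.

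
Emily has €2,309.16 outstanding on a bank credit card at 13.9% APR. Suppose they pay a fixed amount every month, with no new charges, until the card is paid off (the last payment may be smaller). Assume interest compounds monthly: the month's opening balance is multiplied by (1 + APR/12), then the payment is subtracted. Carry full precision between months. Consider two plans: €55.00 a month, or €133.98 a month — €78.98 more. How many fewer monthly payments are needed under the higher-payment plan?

38 fewer payments

Monthly rate r = 13.9%/12 = 1.15833% = 0.0115833.
At €55.00/mo: n = ⌈−ln(1 − rB₀/P)/ln(1+r)⌉ = 58 payments (last €46.39); total interest = total paid − €2,309.16 = €872.23.
At €133.98/mo: 20 payments (last €45.25); total interest €281.71.
Payments saved = 58 − 20 = 38.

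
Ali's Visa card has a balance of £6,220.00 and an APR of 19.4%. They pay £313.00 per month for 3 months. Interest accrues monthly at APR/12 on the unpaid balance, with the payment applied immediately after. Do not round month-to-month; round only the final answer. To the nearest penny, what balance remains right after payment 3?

£5,572.31

Monthly rate r = 19.4%/12 = 1.61667% = 0.0161667.
Each month: B ← B·(1+r) − £313.00.
Month 1: interest £100.56; balance after payment £6,007.56.
Month 2: interest £97.12; balance after payment £5,791.68.
Month 3: interest £93.63; balance after payment £5,572.31.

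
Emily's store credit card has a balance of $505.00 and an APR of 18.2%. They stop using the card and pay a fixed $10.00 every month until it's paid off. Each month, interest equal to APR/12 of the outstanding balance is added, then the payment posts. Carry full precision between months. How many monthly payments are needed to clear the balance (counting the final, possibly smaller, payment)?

Monthly rate r = 18.2%/12 = 1.51667% = 0.0151667.
Recurrence: B ← B·(1+r) − $10.00.
Month 1: interest $7.66; balance after payment $502.66.
Month 2: interest $7.62; balance after payment $500.28.
Closed form: n = −ln(1 − rB₀/P)/ln(1+r) = −ln(0.23408)/ln(1.01517) ≈ 96.466, so the balance reaches zero during payment 97.

97 months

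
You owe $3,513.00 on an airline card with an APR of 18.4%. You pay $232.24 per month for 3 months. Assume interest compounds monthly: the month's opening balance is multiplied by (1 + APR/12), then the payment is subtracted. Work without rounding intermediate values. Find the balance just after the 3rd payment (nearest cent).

Monthly rate r = 18.4%/12 = 1.53333% = 0.0153333.
Each month: B ← B·(1+r) − $232.24.
Month 1: interest $53.87; balance after payment $3,334.63.
Month 2: interest $51.13; balance after payment $3,153.52.
Month 3: interest $48.35; balance after payment $2,969.63.

$2,969.63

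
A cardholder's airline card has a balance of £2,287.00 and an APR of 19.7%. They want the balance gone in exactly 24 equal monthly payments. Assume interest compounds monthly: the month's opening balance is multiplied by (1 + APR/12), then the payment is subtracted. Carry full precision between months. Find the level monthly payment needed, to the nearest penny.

Monthly rate r = 19.7%/12 = 1.64167% = 0.0164167.
Level-payment amortization: P = B₀·r / (1 − (1+r)^(−n)) = 2287.00·0.0164167 / (1 − 1.01642^(−24)).
Denominator 1 − (1+r)^(−24) = 0.323485151.
P = 37.5449 / 0.323485151 ≈ 116.06.

£116.06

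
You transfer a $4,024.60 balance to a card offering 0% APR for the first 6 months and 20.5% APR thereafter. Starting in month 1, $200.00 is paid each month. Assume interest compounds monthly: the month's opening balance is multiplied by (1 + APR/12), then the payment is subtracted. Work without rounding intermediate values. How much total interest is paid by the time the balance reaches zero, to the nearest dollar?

$436

Promo months 1–6 at r₀ = 0%/12 = 0; months 7+ at r₁ = 20.5%/12 = 0.0170833.
After month 6 (no interest yet): B = $4,024.60 − 6·$200.00 = $2,824.60.
Then at r₁ with $200.00/mo: n₂ = −ln(1 − r₁·B/P)/ln(1+r₁) ≈ 16.30 → 17 more payments.
Total paid = 22·$200.00 + $60.36 = $4,460.36; interest = $4,460.36 − $4,024.60 = $435.76.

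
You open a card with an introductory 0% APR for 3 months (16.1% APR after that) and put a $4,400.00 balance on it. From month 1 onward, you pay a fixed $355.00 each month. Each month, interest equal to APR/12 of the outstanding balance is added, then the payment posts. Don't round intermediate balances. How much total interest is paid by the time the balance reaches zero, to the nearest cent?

Promo months 1–3 at r₀ = 0%/12 = 0; months 4+ at r₁ = 16.1%/12 = 0.0134167.
After month 3 (no interest yet): B = $4,400.00 − 3·$355.00 = $3,335.00.
Then at r₁ with $355.00/mo: n₂ = −ln(1 − r₁·B/P)/ln(1+r₁) ≈ 10.11 → 11 more payments.
Total paid = 13·$355.00 + $38.78 = $4,653.78; interest = $4,653.78 − $4,400.00 = $253.78.

$253.78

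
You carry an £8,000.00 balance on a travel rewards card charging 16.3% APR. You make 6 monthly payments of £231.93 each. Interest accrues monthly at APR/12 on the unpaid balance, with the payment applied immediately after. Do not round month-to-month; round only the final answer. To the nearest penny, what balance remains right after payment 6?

£7,234.85

Monthly rate r = 16.3%/12 = 1.35833% = 0.0135833.
Each month: B ← B·(1+r) − £231.93.
Month 1: interest £108.67; balance after payment £7,876.74.
Month 2: interest £106.99; balance after payment £7,751.80.
Month 3: interest £105.30; balance after payment £7,625.16.
Month 4: interest £103.58; balance after payment £7,496.81.
Month 5: interest £101.83; balance after payment £7,366.71.
Month 6: interest £100.06; balance after payment £7,234.85.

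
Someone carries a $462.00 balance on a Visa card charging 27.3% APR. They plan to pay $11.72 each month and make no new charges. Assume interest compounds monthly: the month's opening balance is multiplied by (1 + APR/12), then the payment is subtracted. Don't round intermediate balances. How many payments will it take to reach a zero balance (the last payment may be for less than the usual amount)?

Monthly rate r = 27.3%/12 = 2.275% = 0.02275.
Recurrence: B ← B·(1+r) − $11.72.
Month 1: interest $10.51; balance after payment $460.79.
Month 2: interest $10.48; balance after payment $459.55.
Closed form: n = −ln(1 − rB₀/P)/ln(1+r) = −ln(0.1032)/ln(1.02275) ≈ 100.959, so the balance reaches zero during payment 101.

101 payments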